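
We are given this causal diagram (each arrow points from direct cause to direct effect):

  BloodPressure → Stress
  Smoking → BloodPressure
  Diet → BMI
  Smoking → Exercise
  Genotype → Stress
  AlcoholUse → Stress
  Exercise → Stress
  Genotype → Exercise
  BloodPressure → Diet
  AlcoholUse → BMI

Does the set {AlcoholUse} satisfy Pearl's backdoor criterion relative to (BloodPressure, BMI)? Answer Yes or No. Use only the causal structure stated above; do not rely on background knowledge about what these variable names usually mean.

Backdoor paths from BloodPressure to BMI (paths whose first edge points into BloodPressure):
  P1: BloodPressure <- Smoking -> Exercise <- Genotype -> Stress <- AlcoholUse -> BMI
  P2: BloodPressure <- Smoking -> Exercise -> Stress <- AlcoholUse -> BMI
Condition 1 (no descendant of BloodPressure in the set): holds — descendants of BloodPressure are {BMI, Diet, Stress}; none are in {AlcoholUse}.
Condition 2 (every backdoor path blocked by {AlcoholUse}):
  P1: blocked at collider Exercise (neither it nor any descendant is in the conditioning set).
  P2: blocked at collider Stress (neither it nor any descendant is in the conditioning set).
{AlcoholUse} satisfies the backdoor criterion.

Yes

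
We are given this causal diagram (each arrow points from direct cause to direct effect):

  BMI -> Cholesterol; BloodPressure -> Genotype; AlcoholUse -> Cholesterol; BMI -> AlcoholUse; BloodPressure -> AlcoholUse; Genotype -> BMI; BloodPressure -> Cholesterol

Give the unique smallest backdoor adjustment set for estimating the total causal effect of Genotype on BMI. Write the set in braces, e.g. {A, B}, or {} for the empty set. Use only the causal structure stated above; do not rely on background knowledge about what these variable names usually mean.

Variables eligible for adjustment (non-descendants of Genotype, excluding Genotype and BMI): {BloodPressure}.
Backdoor paths from Genotype to BMI:
  P1: Genotype <- BloodPressure -> AlcoholUse <- BMI
  P2: Genotype <- BloodPressure -> AlcoholUse -> Cholesterol <- BMI
  P3: Genotype <- BloodPressure -> Cholesterol <- BMI
  P4: Genotype <- BloodPressure -> Cholesterol <- AlcoholUse <- BMI
Each backdoor path contains an unconditioned collider, so every path is already blocked with the empty conditioning set:
  P1: blocked at collider AlcoholUse (neither it nor any descendant is in the conditioning set).
  P2: blocked at collider Cholesterol (neither it nor any descendant is in the conditioning set).
  P3: blocked at collider Cholesterol (neither it nor any descendant is in the conditioning set).
  P4: blocked at collider Cholesterol (neither it nor any descendant is in the conditioning set).
The empty set is therefore the unique smallest valid set.

{}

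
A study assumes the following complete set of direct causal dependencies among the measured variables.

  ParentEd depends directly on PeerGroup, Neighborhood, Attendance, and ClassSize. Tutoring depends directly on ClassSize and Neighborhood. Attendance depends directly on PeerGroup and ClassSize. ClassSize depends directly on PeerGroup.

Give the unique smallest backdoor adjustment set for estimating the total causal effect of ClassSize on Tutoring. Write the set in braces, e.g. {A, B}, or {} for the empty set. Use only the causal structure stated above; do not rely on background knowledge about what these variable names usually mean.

Variables eligible for adjustment (non-descendants of ClassSize, excluding ClassSize and Tutoring): {Neighborhood, PeerGroup}.
Backdoor paths from ClassSize to Tutoring:
  P1: ClassSize <- PeerGroup -> Attendance -> ParentEd <- Neighborhood -> Tutoring
  P2: ClassSize <- PeerGroup -> ParentEd <- Neighborhood -> Tutoring
Each backdoor path contains an unconditioned collider, so every path is already blocked with the empty conditioning set:
  P1: blocked at collider ParentEd (neither it nor any descendant is in the conditioning set).
  P2: blocked at collider ParentEd (neither it nor any descendant is in the conditioning set).
The empty set is therefore the unique smallest valid set.

{}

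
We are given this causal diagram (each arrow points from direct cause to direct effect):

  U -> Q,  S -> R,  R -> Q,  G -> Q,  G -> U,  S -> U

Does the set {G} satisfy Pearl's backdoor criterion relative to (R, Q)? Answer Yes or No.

Backdoor paths from R to Q (paths whose first edge points into R):
  P1: R <- S -> U <- G -> Q
  P2: R <- S -> U -> Q
Condition 1 (no descendant of R in the set): holds — descendants of R are {Q}; none are in {G}.
Condition 2 (every backdoor path blocked by {G}):
  P1: blocked at collider U (neither it nor any descendant is in the conditioning set).
  P2: open — no interior node is in the conditioning set.
{G} does not satisfy the backdoor criterion.

No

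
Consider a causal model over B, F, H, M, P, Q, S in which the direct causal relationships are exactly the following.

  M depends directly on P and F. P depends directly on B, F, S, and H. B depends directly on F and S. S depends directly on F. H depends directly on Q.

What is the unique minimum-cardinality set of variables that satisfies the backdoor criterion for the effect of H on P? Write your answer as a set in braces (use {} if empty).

{}

Variables eligible for adjustment (non-descendants of H, excluding H and P): {B, F, Q, S}.
Backdoor paths from H to P:
  (none)
With no backdoor paths the empty set already satisfies the criterion, and it is trivially minimal.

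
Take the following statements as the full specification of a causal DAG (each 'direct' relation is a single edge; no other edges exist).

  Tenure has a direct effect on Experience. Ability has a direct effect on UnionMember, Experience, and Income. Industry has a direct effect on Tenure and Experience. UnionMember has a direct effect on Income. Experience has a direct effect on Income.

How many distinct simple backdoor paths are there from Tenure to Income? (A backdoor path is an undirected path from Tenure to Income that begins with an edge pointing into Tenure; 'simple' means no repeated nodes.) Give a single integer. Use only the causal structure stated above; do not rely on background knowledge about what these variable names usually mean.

3

A backdoor path from Tenure to Income is any simple undirected path whose first edge points into Tenure (i.e. leaves Tenure via a parent).
Parents of Tenure: {Industry}.
Enumerating:
  P1: Tenure <- Industry -> Experience <- Ability -> UnionMember -> Income
  P2: Tenure <- Industry -> Experience <- Ability -> Income
  P3: Tenure <- Industry -> Experience -> Income
That exhausts the simple backdoor paths. Count: 3.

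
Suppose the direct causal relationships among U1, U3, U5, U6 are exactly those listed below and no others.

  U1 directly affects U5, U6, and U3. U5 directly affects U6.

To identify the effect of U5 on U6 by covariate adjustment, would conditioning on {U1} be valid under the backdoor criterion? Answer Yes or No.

Yes

Backdoor paths from U5 to U6 (paths whose first edge points into U5):
  P1: U5 <- U1 -> U6
Condition 1 (no descendant of U5 in the set): holds — descendants of U5 are {U6}; none are in {U1}.
Condition 2 (every backdoor path blocked by {U1}):
  P1: blocked at fork node U1 ∈ conditioning set.
{U1} satisfies the backdoor criterion.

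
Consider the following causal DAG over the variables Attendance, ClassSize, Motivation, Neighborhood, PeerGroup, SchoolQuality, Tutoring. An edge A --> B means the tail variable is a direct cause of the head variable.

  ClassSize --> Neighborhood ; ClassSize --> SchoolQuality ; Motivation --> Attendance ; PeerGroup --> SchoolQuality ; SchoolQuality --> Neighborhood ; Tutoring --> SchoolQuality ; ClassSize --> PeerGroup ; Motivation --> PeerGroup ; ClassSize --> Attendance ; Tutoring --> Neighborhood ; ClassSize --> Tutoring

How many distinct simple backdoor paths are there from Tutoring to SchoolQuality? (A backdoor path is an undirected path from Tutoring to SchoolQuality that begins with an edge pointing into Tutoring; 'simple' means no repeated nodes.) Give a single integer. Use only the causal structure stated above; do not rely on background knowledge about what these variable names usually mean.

A backdoor path from Tutoring to SchoolQuality is any simple undirected path whose first edge points into Tutoring (i.e. leaves Tutoring via a parent).
Parents of Tutoring: {ClassSize}.
Enumerating:
  P1: Tutoring <- ClassSize -> PeerGroup -> SchoolQuality
  P2: Tutoring <- ClassSize -> SchoolQuality
  P3: Tutoring <- ClassSize -> Neighborhood <- SchoolQuality
  P4: Tutoring <- ClassSize -> Attendance <- Motivation -> PeerGroup -> SchoolQuality
That exhausts the simple backdoor paths. Count: 4.

4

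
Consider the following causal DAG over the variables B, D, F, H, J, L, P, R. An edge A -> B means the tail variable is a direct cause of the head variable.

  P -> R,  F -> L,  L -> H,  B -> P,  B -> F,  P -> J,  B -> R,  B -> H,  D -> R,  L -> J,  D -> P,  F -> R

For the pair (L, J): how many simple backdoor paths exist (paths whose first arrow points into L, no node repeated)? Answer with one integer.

A backdoor path from L to J is any simple undirected path whose first edge points into L (i.e. leaves L via a parent).
Parents of L: {F}.
Enumerating:
  P1: L <- F <- B -> P -> J
  P2: L <- F <- B -> R <- D -> P -> J
  P3: L <- F <- B -> R <- P -> J
  P4: L <- F -> R <- D -> P -> J
  P5: L <- F -> R <- B -> P -> J
  P6: L <- F -> R <- P -> J
That exhausts the simple backdoor paths. Count: 6.

6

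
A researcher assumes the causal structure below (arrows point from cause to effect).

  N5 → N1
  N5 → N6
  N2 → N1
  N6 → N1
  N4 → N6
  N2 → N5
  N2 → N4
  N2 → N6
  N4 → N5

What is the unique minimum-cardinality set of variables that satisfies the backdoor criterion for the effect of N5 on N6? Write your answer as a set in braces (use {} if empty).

{N2, N4}

Variables eligible for adjustment (non-descendants of N5, excluding N5 and N6): {N2, N4}.
Backdoor paths from N5 to N6:
  P1: N5 <- N2 -> N4 -> N6
  P2: N5 <- N2 -> N6
  P3: N5 <- N2 -> N1 <- N6
  P4: N5 <- N4 <- N2 -> N6
  P5: N5 <- N4 <- N2 -> N1 <- N6
  P6: N5 <- N4 -> N6
The empty set is not sufficient: P1 (N5 <- N2 -> N4 -> N6) has no collider blocking it and no conditioned non-collider, so it is open.
Try {N2, N4}:
  P1: blocked at fork node N2 ∈ conditioning set.
  P2: blocked at fork node N2 ∈ conditioning set.
  P3: blocked at fork node N2 ∈ conditioning set.
  P4: blocked at chain node N4 ∈ conditioning set.
  P5: blocked at chain node N4 ∈ conditioning set.
  P6: blocked at fork node N4 ∈ conditioning set.
{N2, N4} contains no descendant of N5 and blocks every backdoor path.
Every element of {N2, N4} is needed (dropping N2 leaves P2 open; dropping N4 leaves P6 open), so no proper subset is valid.
Among all size-2 subsets of the eligible variables, only {N2, N4} blocks every backdoor path, so it is the unique smallest valid adjustment set.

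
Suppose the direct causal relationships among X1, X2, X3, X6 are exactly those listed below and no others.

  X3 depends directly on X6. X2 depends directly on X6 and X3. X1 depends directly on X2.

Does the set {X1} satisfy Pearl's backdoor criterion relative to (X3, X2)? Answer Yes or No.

Backdoor paths from X3 to X2 (paths whose first edge points into X3):
  P1: X3 <- X6 -> X2
Condition 1 (no descendant of X3 in the set): FAILS — X1 is a descendant of X3.
Condition 2 (every backdoor path blocked by {X1}):
  P1: open — no interior node is in the conditioning set.
{X1} does not satisfy the backdoor criterion.

No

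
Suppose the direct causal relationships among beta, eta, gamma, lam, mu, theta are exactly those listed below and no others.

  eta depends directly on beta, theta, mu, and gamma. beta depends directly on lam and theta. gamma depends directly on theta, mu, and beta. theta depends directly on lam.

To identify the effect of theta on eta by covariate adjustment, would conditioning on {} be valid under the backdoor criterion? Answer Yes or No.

Backdoor paths from theta to eta (paths whose first edge points into theta):
  P1: theta <- lam -> beta -> gamma <- mu -> eta
  P2: theta <- lam -> beta -> gamma -> eta
  P3: theta <- lam -> beta -> eta
Condition 1 (no descendant of theta in the set): holds — descendants of theta are {beta, eta, gamma}; none are in {}.
Condition 2 (every backdoor path blocked by {}):
  P1: blocked at collider gamma (neither it nor any descendant is in the conditioning set).
  P2: open — no interior node is in the conditioning set.
  P3: open — no interior node is in the conditioning set.
{} does not satisfy the backdoor criterion.

No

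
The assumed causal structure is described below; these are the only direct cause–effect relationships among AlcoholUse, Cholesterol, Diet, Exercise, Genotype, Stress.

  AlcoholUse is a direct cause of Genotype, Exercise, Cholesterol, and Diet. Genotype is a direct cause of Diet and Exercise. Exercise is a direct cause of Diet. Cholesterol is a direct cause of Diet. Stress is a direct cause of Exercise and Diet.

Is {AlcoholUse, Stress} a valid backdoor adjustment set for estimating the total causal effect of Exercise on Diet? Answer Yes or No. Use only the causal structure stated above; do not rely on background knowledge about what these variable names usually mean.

Backdoor paths from Exercise to Diet (paths whose first edge points into Exercise):
  P1: Exercise <- AlcoholUse -> Cholesterol -> Diet
  P2: Exercise <- AlcoholUse -> Genotype -> Diet
  P3: Exercise <- AlcoholUse -> Diet
  P4: Exercise <- Stress -> Diet
  P5: Exercise <- Genotype <- AlcoholUse -> Cholesterol -> Diet
  P6: Exercise <- Genotype <- AlcoholUse -> Diet
  P7: Exercise <- Genotype -> Diet
Condition 1 (no descendant of Exercise in the set): holds — descendants of Exercise are {Diet}; none are in {AlcoholUse, Stress}.
Condition 2 (every backdoor path blocked by {AlcoholUse, Stress}):
  P1: blocked at fork node AlcoholUse ∈ conditioning set.
  P2: blocked at fork node AlcoholUse ∈ conditioning set.
  P3: blocked at fork node AlcoholUse ∈ conditioning set.
  P4: blocked at fork node Stress ∈ conditioning set.
  P5: blocked at fork node AlcoholUse ∈ conditioning set.
  P6: blocked at fork node AlcoholUse ∈ conditioning set.
  P7: open — no interior node is in the conditioning set.
{AlcoholUse, Stress} does not satisfy the backdoor criterion.

No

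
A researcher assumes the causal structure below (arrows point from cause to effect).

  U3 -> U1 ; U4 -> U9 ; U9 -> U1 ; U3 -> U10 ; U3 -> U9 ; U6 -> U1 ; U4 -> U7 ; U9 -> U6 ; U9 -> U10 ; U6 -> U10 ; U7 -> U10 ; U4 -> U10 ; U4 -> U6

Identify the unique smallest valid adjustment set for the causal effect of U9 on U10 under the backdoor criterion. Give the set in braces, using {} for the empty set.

{U3, U4}

Variables eligible for adjustment (non-descendants of U9, excluding U9 and U10): {U3, U4, U7}.
Backdoor paths from U9 to U10:
  P1: U9 <- U3 -> U1 <- U6 <- U4 -> U7 -> U10
  P2: U9 <- U3 -> U1 <- U6 <- U4 -> U10
  P3: U9 <- U3 -> U1 <- U6 -> U10
  P4: U9 <- U3 -> U10
  P5: U9 <- U4 -> U7 -> U10
  P6: U9 <- U4 -> U6 -> U1 <- U3 -> U10
  P7: U9 <- U4 -> U6 -> U10
  P8: U9 <- U4 -> U10
The empty set is not sufficient: P4 (U9 <- U3 -> U10) has no collider blocking it and no conditioned non-collider, so it is open.
Try {U3, U4}:
  P1: blocked at fork node U3 ∈ conditioning set.
  P2: blocked at fork node U3 ∈ conditioning set.
  P3: blocked at fork node U3 ∈ conditioning set.
  P4: blocked at fork node U3 ∈ conditioning set.
  P5: blocked at fork node U4 ∈ conditioning set.
  P6: blocked at fork node U4 ∈ conditioning set.
  P7: blocked at fork node U4 ∈ conditioning set.
  P8: blocked at fork node U4 ∈ conditioning set.
{U3, U4} contains no descendant of U9 and blocks every backdoor path.
Every element of {U3, U4} is needed (dropping U3 leaves P4 open; dropping U4 leaves P5 open), so no proper subset is valid.
Among all size-2 subsets of the eligible variables, only {U3, U4} blocks every backdoor path, so it is the unique smallest valid adjustment set.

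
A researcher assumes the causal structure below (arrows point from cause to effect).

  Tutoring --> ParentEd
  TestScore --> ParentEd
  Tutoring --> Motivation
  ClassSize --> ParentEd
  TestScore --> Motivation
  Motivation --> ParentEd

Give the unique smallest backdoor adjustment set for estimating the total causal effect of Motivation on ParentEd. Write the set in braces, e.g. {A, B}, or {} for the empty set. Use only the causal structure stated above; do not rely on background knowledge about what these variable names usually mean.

{TestScore, Tutoring}

Variables eligible for adjustment (non-descendants of Motivation, excluding Motivation and ParentEd): {ClassSize, TestScore, Tutoring}.
Backdoor paths from Motivation to ParentEd:
  P1: Motivation <- TestScore -> ParentEd
  P2: Motivation <- Tutoring -> ParentEd
The empty set is not sufficient: P1 (Motivation <- TestScore -> ParentEd) has no collider blocking it and no conditioned non-collider, so it is open.
Try {TestScore, Tutoring}:
  P1: blocked at fork node TestScore ∈ conditioning set.
  P2: blocked at fork node Tutoring ∈ conditioning set.
{TestScore, Tutoring} contains no descendant of Motivation and blocks every backdoor path.
Every element of {TestScore, Tutoring} is needed (dropping TestScore leaves P1 open; dropping Tutoring leaves P2 open), so no proper subset is valid.
Among all size-2 subsets of the eligible variables, only {TestScore, Tutoring} blocks every backdoor path, so it is the unique smallest valid adjustment set.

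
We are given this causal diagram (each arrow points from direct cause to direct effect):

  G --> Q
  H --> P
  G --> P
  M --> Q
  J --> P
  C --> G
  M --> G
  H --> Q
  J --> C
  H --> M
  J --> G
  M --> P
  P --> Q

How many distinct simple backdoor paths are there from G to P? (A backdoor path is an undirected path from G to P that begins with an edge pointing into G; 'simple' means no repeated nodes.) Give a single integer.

7

A backdoor path from G to P is any simple undirected path whose first edge points into G (i.e. leaves G via a parent).
Parents of G: {C, J, M}.
Enumerating:
  P1: G <- J -> P
  P2: G <- C <- J -> P
  P3: G <- M <- H -> P
  P4: G <- M <- H -> Q <- P
  P5: G <- M -> P
  P6: G <- M -> Q <- H -> P
  P7: G <- M -> Q <- P
That exhausts the simple backdoor paths. Count: 7.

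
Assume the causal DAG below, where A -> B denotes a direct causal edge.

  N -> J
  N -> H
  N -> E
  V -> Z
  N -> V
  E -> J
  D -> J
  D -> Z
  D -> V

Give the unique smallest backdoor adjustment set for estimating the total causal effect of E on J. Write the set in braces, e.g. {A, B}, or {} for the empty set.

Variables eligible for adjustment (non-descendants of E, excluding E and J): {D, H, N, V, Z}.
Backdoor paths from E to J:
  P1: E <- N -> V <- D -> J
  P2: E <- N -> V -> Z <- D -> J
  P3: E <- N -> J
The empty set is not sufficient: P3 (E <- N -> J) has no collider blocking it and no conditioned non-collider, so it is open.
Try {N}:
  P1: blocked at fork node N ∈ conditioning set.
  P2: blocked at fork node N ∈ conditioning set.
  P3: blocked at fork node N ∈ conditioning set.
{N} contains no descendant of E and blocks every backdoor path.
No other singleton works — e.g. {H} leaves P3 open — so {N} is the unique smallest valid adjustment set.

{N}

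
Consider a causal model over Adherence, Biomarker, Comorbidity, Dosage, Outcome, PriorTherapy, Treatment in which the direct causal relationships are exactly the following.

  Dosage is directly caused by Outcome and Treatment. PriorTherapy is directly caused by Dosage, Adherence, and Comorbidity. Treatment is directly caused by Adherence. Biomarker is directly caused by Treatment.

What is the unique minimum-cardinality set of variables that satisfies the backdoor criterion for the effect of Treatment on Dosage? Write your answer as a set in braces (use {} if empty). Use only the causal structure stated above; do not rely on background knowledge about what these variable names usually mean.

{}

Variables eligible for adjustment (non-descendants of Treatment, excluding Treatment and Dosage): {Adherence, Comorbidity, Outcome}.
Backdoor paths from Treatment to Dosage:
  P1: Treatment <- Adherence -> PriorTherapy <- Dosage
Each backdoor path contains an unconditioned collider, so every path is already blocked with the empty conditioning set:
  P1: blocked at collider PriorTherapy (neither it nor any descendant is in the conditioning set).
The empty set is therefore the unique smallest valid set.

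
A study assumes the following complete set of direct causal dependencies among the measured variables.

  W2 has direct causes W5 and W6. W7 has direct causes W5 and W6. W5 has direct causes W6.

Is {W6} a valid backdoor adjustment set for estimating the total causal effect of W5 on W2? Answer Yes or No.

Backdoor paths from W5 to W2 (paths whose first edge points into W5):
  P1: W5 <- W6 -> W2
Condition 1 (no descendant of W5 in the set): holds — descendants of W5 are {W2, W7}; none are in {W6}.
Condition 2 (every backdoor path blocked by {W6}):
  P1: blocked at fork node W6 ∈ conditioning set.
{W6} satisfies the backdoor criterion.

Yes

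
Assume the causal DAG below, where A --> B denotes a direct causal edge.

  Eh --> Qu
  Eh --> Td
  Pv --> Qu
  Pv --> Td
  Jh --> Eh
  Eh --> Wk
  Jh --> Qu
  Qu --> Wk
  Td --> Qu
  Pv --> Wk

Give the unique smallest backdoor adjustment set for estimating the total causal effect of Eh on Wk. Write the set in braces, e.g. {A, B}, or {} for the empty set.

{Jh}

Variables eligible for adjustment (non-descendants of Eh, excluding Eh and Wk): {Jh, Pv}.
Backdoor paths from Eh to Wk:
  P1: Eh <- Jh -> Qu <- Pv -> Wk
  P2: Eh <- Jh -> Qu <- Td <- Pv -> Wk
  P3: Eh <- Jh -> Qu -> Wk
The empty set is not sufficient: P3 (Eh <- Jh -> Qu -> Wk) has no collider blocking it and no conditioned non-collider, so it is open.
Try {Jh}:
  P1: blocked at fork node Jh ∈ conditioning set.
  P2: blocked at fork node Jh ∈ conditioning set.
  P3: blocked at fork node Jh ∈ conditioning set.
{Jh} contains no descendant of Eh and blocks every backdoor path.
No other singleton works — e.g. {Pv} leaves P3 open — so {Jh} is the unique smallest valid adjustment set.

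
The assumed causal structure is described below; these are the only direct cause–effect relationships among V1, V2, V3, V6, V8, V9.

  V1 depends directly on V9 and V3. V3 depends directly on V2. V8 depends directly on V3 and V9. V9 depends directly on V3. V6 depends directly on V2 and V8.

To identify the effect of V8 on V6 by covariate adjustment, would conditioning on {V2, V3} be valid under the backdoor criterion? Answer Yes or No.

Backdoor paths from V8 to V6 (paths whose first edge points into V8):
  P1: V8 <- V3 <- V2 -> V6
  P2: V8 <- V9 <- V3 <- V2 -> V6
  P3: V8 <- V9 -> V1 <- V3 <- V2 -> V6
Condition 1 (no descendant of V8 in the set): holds — descendants of V8 are {V6}; none are in {V2, V3}.
Condition 2 (every backdoor path blocked by {V2, V3}):
  P1: blocked at chain node V3 ∈ conditioning set.
  P2: blocked at chain node V3 ∈ conditioning set.
  P3: blocked at collider V1 (neither it nor any descendant is in the conditioning set).
{V2, V3} satisfies the backdoor criterion.

Yes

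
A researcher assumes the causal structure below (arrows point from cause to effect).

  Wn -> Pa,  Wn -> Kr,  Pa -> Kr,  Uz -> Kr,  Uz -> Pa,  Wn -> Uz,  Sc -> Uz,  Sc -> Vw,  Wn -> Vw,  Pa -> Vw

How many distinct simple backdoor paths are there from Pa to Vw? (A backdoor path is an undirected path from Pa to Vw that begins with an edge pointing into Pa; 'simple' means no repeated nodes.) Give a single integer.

A backdoor path from Pa to Vw is any simple undirected path whose first edge points into Pa (i.e. leaves Pa via a parent).
Parents of Pa: {Uz, Wn}.
Enumerating:
  P1: Pa <- Wn -> Uz <- Sc -> Vw
  P2: Pa <- Wn -> Kr <- Uz <- Sc -> Vw
  P3: Pa <- Wn -> Vw
  P4: Pa <- Uz <- Wn -> Vw
  P5: Pa <- Uz <- Sc -> Vw
  P6: Pa <- Uz -> Kr <- Wn -> Vw
That exhausts the simple backdoor paths. Count: 6.

6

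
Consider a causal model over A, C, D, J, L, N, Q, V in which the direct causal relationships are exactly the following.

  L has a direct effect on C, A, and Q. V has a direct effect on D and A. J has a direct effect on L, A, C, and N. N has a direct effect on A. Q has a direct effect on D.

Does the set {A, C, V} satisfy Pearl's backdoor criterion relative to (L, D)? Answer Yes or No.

No

Backdoor paths from L to D (paths whose first edge points into L):
  P1: L <- J -> N -> A <- V -> D
  P2: L <- J -> A <- V -> D
Condition 1 (no descendant of L in the set): FAILS — A and C are descendants of L.
Condition 2 (every backdoor path blocked by {A, C, V}):
  P1: blocked at fork node V ∈ conditioning set.
  P2: blocked at fork node V ∈ conditioning set.
{A, C, V} does not satisfy the backdoor criterion.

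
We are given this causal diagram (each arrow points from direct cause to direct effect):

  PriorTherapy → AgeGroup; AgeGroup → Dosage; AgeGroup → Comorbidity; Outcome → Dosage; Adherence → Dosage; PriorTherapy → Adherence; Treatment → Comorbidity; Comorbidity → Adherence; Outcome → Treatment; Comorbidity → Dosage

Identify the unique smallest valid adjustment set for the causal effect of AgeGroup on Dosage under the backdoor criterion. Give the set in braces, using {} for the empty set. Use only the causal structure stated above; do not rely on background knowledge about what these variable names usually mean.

Variables eligible for adjustment (non-descendants of AgeGroup, excluding AgeGroup and Dosage): {Outcome, PriorTherapy, Treatment}.
Backdoor paths from AgeGroup to Dosage:
  P1: AgeGroup <- PriorTherapy -> Adherence <- Comorbidity <- Treatment <- Outcome -> Dosage
  P2: AgeGroup <- PriorTherapy -> Adherence <- Comorbidity -> Dosage
  P3: AgeGroup <- PriorTherapy -> Adherence -> Dosage
The empty set is not sufficient: P3 (AgeGroup <- PriorTherapy -> Adherence -> Dosage) has no collider blocking it and no conditioned non-collider, so it is open.
Try {PriorTherapy}:
  P1: blocked at fork node PriorTherapy ∈ conditioning set.
  P2: blocked at fork node PriorTherapy ∈ conditioning set.
  P3: blocked at fork node PriorTherapy ∈ conditioning set.
{PriorTherapy} contains no descendant of AgeGroup and blocks every backdoor path.
No other singleton works — e.g. {Outcome} leaves P3 open — so {PriorTherapy} is the unique smallest valid adjustment set.

{PriorTherapy}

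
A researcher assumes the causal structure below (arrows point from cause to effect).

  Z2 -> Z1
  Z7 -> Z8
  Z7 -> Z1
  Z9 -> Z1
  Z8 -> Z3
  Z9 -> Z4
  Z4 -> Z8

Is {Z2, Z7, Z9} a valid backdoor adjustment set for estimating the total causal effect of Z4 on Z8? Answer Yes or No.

Yes

Backdoor paths from Z4 to Z8 (paths whose first edge points into Z4):
  P1: Z4 <- Z9 -> Z1 <- Z7 -> Z8
Condition 1 (no descendant of Z4 in the set): holds — descendants of Z4 are {Z3, Z8}; none are in {Z2, Z7, Z9}.
Condition 2 (every backdoor path blocked by {Z2, Z7, Z9}):
  P1: blocked at fork node Z9 ∈ conditioning set.
{Z2, Z7, Z9} satisfies the backdoor criterion.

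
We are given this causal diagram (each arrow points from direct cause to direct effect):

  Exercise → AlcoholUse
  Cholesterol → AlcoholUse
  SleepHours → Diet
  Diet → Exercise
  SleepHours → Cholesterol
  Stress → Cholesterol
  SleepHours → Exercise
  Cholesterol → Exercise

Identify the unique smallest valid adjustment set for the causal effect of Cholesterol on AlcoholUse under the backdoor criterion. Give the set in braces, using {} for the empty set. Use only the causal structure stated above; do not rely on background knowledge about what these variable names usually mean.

{SleepHours}

Variables eligible for adjustment (non-descendants of Cholesterol, excluding Cholesterol and AlcoholUse): {Diet, SleepHours, Stress}.
Backdoor paths from Cholesterol to AlcoholUse:
  P1: Cholesterol <- SleepHours -> Diet -> Exercise -> AlcoholUse
  P2: Cholesterol <- SleepHours -> Exercise -> AlcoholUse
The empty set is not sufficient: P1 (Cholesterol <- SleepHours -> Diet -> Exercise -> AlcoholUse) has no collider blocking it and no conditioned non-collider, so it is open.
Try {SleepHours}:
  P1: blocked at fork node SleepHours ∈ conditioning set.
  P2: blocked at fork node SleepHours ∈ conditioning set.
{SleepHours} contains no descendant of Cholesterol and blocks every backdoor path.
No other singleton works — e.g. {Stress} leaves P1 open — so {SleepHours} is the unique smallest valid adjustment set.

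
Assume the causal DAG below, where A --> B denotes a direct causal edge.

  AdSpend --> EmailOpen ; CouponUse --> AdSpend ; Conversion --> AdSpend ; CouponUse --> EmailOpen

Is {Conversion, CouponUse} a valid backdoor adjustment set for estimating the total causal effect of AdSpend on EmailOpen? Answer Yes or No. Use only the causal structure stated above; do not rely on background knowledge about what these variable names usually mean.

Backdoor paths from AdSpend to EmailOpen (paths whose first edge points into AdSpend):
  P1: AdSpend <- CouponUse -> EmailOpen
Condition 1 (no descendant of AdSpend in the set): holds — descendants of AdSpend are {EmailOpen}; none are in {Conversion, CouponUse}.
Condition 2 (every backdoor path blocked by {Conversion, CouponUse}):
  P1: blocked at fork node CouponUse ∈ conditioning set.
{Conversion, CouponUse} satisfies the backdoor criterion.

Yes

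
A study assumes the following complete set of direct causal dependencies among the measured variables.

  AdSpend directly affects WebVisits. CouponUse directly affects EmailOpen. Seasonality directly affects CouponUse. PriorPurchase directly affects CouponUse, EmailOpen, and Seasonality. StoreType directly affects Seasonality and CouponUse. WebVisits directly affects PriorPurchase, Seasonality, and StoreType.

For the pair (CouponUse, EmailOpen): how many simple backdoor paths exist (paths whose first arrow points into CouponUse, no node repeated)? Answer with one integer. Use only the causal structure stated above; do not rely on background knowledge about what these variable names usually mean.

A backdoor path from CouponUse to EmailOpen is any simple undirected path whose first edge points into CouponUse (i.e. leaves CouponUse via a parent).
Parents of CouponUse: {PriorPurchase, Seasonality, StoreType}.
Enumerating:
  P1: CouponUse <- StoreType <- WebVisits -> PriorPurchase -> EmailOpen
  P2: CouponUse <- StoreType <- WebVisits -> Seasonality <- PriorPurchase -> EmailOpen
  P3: CouponUse <- StoreType -> Seasonality <- WebVisits -> PriorPurchase -> EmailOpen
  P4: CouponUse <- StoreType -> Seasonality <- PriorPurchase -> EmailOpen
  P5: CouponUse <- PriorPurchase -> EmailOpen
  P6: CouponUse <- Seasonality <- WebVisits -> PriorPurchase -> EmailOpen
  P7: CouponUse <- Seasonality <- StoreType <- WebVisits -> PriorPurchase -> EmailOpen
  P8: CouponUse <- Seasonality <- PriorPurchase -> EmailOpen
That exhausts the simple backdoor paths. Count: 8.

8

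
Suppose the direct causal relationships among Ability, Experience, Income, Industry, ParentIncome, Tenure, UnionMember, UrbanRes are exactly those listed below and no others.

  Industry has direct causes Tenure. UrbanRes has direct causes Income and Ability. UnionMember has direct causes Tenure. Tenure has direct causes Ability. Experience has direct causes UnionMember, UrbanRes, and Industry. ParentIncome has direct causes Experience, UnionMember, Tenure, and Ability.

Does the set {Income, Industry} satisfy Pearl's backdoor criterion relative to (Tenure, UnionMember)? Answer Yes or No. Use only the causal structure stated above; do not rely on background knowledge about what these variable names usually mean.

No

Backdoor paths from Tenure to UnionMember (paths whose first edge points into Tenure):
  P1: Tenure <- Ability -> UrbanRes -> Experience <- UnionMember
  P2: Tenure <- Ability -> UrbanRes -> Experience -> ParentIncome <- UnionMember
  P3: Tenure <- Ability -> ParentIncome <- UnionMember
  P4: Tenure <- Ability -> ParentIncome <- Experience <- UnionMember
Condition 1 (no descendant of Tenure in the set): FAILS — Industry is a descendant of Tenure.
Condition 2 (every backdoor path blocked by {Income, Industry}):
  P1: blocked at collider Experience (neither it nor any descendant is in the conditioning set).
  P2: blocked at collider ParentIncome (neither it nor any descendant is in the conditioning set).
  P3: blocked at collider ParentIncome (neither it nor any descendant is in the conditioning set).
  P4: blocked at collider ParentIncome (neither it nor any descendant is in the conditioning set).
{Income, Industry} does not satisfy the backdoor criterion.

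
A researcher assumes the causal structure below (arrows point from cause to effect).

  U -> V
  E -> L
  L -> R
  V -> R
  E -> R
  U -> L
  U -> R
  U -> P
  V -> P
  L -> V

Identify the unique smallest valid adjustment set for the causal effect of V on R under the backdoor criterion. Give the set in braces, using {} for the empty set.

Variables eligible for adjustment (non-descendants of V, excluding V and R): {E, L, U}.
Backdoor paths from V to R:
  P1: V <- U -> L <- E -> R
  P2: V <- U -> L -> R
  P3: V <- U -> R
  P4: V <- L <- E -> R
  P5: V <- L <- U -> R
  P6: V <- L -> R
The empty set is not sufficient: P2 (V <- U -> L -> R) has no collider blocking it and no conditioned non-collider, so it is open.
Try {L, U}:
  P1: blocked at fork node U ∈ conditioning set.
  P2: blocked at fork node U ∈ conditioning set.
  P3: blocked at fork node U ∈ conditioning set.
  P4: blocked at chain node L ∈ conditioning set.
  P5: blocked at chain node L ∈ conditioning set.
  P6: blocked at fork node L ∈ conditioning set.
{L, U} contains no descendant of V and blocks every backdoor path.
Every element of {L, U} is needed (dropping L leaves P4 open; dropping U leaves P1 open), so no proper subset is valid.
Among all size-2 subsets of the eligible variables, only {L, U} blocks every backdoor path, so it is the unique smallest valid adjustment set.

{L, U}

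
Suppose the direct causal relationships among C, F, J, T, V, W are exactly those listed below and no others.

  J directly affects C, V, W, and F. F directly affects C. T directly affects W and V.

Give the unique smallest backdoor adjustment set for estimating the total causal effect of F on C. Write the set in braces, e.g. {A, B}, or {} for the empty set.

{J}

Variables eligible for adjustment (non-descendants of F, excluding F and C): {J, T, V, W}.
Backdoor paths from F to C:
  P1: F <- J -> C
The empty set is not sufficient: P1 (F <- J -> C) has no collider blocking it and no conditioned non-collider, so it is open.
Try {J}:
  P1: blocked at fork node J ∈ conditioning set.
{J} contains no descendant of F and blocks every backdoor path.
No other singleton works — e.g. {T} leaves P1 open — so {J} is the unique smallest valid adjustment set.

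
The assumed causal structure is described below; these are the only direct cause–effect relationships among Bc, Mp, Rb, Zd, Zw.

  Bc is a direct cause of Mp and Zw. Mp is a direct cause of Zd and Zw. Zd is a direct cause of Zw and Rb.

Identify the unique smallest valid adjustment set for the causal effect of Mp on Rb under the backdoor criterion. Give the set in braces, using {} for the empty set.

{}

Variables eligible for adjustment (non-descendants of Mp, excluding Mp and Rb): {Bc}.
Backdoor paths from Mp to Rb:
  P1: Mp <- Bc -> Zw <- Zd -> Rb
Each backdoor path contains an unconditioned collider, so every path is already blocked with the empty conditioning set:
  P1: blocked at collider Zw (neither it nor any descendant is in the conditioning set).
The empty set is therefore the unique smallest valid set.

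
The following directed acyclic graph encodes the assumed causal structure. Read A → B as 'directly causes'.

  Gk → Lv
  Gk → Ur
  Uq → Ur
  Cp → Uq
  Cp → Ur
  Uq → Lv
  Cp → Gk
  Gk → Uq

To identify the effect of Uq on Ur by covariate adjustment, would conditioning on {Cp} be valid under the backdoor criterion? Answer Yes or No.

Backdoor paths from Uq to Ur (paths whose first edge points into Uq):
  P1: Uq <- Cp -> Gk -> Ur
  P2: Uq <- Cp -> Ur
  P3: Uq <- Gk <- Cp -> Ur
  P4: Uq <- Gk -> Ur
Condition 1 (no descendant of Uq in the set): holds — descendants of Uq are {Lv, Ur}; none are in {Cp}.
Condition 2 (every backdoor path blocked by {Cp}):
  P1: blocked at fork node Cp ∈ conditioning set.
  P2: blocked at fork node Cp ∈ conditioning set.
  P3: blocked at fork node Cp ∈ conditioning set.
  P4: open — no interior node is in the conditioning set.
{Cp} does not satisfy the backdoor criterion.

No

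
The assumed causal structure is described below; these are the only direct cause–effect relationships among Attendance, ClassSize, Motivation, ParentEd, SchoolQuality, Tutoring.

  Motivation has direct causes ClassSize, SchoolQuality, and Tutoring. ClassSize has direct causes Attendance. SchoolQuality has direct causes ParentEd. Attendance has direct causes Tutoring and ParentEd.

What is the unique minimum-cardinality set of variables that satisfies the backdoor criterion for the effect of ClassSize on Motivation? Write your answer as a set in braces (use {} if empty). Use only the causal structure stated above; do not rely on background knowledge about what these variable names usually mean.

{Attendance}

Variables eligible for adjustment (non-descendants of ClassSize, excluding ClassSize and Motivation): {Attendance, ParentEd, SchoolQuality, Tutoring}.
Backdoor paths from ClassSize to Motivation:
  P1: ClassSize <- Attendance <- Tutoring -> Motivation
  P2: ClassSize <- Attendance <- ParentEd -> SchoolQuality -> Motivation
The empty set is not sufficient: P1 (ClassSize <- Attendance <- Tutoring -> Motivation) has no collider blocking it and no conditioned non-collider, so it is open.
Try {Attendance}:
  P1: blocked at chain node Attendance ∈ conditioning set.
  P2: blocked at chain node Attendance ∈ conditioning set.
{Attendance} contains no descendant of ClassSize and blocks every backdoor path.
No other singleton works — e.g. {Tutoring} leaves P2 open — so {Attendance} is the unique smallest valid adjustment set.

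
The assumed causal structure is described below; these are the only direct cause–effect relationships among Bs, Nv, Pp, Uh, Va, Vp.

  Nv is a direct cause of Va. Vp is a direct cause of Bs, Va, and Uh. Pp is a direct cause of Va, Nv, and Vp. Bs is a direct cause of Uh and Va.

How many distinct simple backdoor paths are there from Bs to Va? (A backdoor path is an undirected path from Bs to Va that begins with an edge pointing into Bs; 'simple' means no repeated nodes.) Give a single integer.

3

A backdoor path from Bs to Va is any simple undirected path whose first edge points into Bs (i.e. leaves Bs via a parent).
Parents of Bs: {Vp}.
Enumerating:
  P1: Bs <- Vp <- Pp -> Nv -> Va
  P2: Bs <- Vp <- Pp -> Va
  P3: Bs <- Vp -> Va
That exhausts the simple backdoor paths. Count: 3.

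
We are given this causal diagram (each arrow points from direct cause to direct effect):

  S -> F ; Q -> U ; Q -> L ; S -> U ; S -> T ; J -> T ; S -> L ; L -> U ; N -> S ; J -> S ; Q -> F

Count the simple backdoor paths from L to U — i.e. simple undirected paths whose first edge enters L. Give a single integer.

4

A backdoor path from L to U is any simple undirected path whose first edge points into L (i.e. leaves L via a parent).
Parents of L: {Q, S}.
Enumerating:
  P1: L <- S -> U
  P2: L <- S -> F <- Q -> U
  P3: L <- Q -> U
  P4: L <- Q -> F <- S -> U
That exhausts the simple backdoor paths. Count: 4.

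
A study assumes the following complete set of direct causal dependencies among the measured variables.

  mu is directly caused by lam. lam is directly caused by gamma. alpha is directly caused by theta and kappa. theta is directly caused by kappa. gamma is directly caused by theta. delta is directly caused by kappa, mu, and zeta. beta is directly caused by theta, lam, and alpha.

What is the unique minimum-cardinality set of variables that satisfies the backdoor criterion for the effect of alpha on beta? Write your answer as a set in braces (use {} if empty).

Variables eligible for adjustment (non-descendants of alpha, excluding alpha and beta): {delta, gamma, kappa, lam, mu, theta, zeta}.
Backdoor paths from alpha to beta:
  P1: alpha <- kappa -> theta -> gamma -> lam -> beta
  P2: alpha <- kappa -> theta -> beta
  P3: alpha <- kappa -> delta <- mu <- lam <- gamma <- theta -> beta
  P4: alpha <- kappa -> delta <- mu <- lam -> beta
  P5: alpha <- theta <- kappa -> delta <- mu <- lam -> beta
  P6: alpha <- theta -> gamma -> lam -> beta
  P7: alpha <- theta -> beta
The empty set is not sufficient: P1 (alpha <- kappa -> theta -> gamma -> lam -> beta) has no collider blocking it and no conditioned non-collider, so it is open.
Try {theta}:
  P1: blocked at chain node theta ∈ conditioning set.
  P2: blocked at chain node theta ∈ conditioning set.
  P3: blocked at collider delta (neither it nor any descendant is in the conditioning set).
  P4: blocked at collider delta (neither it nor any descendant is in the conditioning set).
  P5: blocked at chain node theta ∈ conditioning set.
  P6: blocked at fork node theta ∈ conditioning set.
  P7: blocked at fork node theta ∈ conditioning set.
{theta} contains no descendant of alpha and blocks every backdoor path.
No other singleton works — e.g. {zeta} leaves P1 open — so {theta} is the unique smallest valid adjustment set.

{theta}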